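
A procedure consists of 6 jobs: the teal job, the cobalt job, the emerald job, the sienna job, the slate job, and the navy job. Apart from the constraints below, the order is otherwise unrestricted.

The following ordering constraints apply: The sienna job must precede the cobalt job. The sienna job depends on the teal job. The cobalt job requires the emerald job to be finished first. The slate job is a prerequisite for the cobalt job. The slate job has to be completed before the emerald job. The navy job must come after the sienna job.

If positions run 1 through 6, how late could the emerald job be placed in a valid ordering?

Following the constraints forward from the emerald job, its only required successor is the cobalt job.
So at least 1 job follows the emerald job, putting the emerald job no later than position 5. That position is achievable by scheduling everything else first.

5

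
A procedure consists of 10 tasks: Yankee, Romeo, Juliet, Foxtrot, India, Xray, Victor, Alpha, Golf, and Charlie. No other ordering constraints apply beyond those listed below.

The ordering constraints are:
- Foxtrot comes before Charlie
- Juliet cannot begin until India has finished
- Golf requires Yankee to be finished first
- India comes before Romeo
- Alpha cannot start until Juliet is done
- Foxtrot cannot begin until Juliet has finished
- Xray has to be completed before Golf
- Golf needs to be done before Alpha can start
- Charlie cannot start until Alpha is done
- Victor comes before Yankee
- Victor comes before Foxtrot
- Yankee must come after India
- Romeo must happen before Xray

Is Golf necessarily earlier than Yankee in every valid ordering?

No

In fact the dependencies run the other way: Yankee → Golf.
So Golf does not have to come before Yankee — it cannot.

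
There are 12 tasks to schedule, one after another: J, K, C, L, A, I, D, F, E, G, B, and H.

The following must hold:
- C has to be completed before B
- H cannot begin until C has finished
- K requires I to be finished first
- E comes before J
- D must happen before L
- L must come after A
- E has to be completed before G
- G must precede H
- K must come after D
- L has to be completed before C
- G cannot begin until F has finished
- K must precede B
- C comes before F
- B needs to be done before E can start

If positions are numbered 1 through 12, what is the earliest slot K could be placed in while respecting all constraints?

The tasks that are forced before K, directly or transitively, are I, D. That's 2 tasks.
So at minimum 2 tasks come before K, putting K no earlier than position 3. That position is achievable by scheduling exactly those predecessors first.

3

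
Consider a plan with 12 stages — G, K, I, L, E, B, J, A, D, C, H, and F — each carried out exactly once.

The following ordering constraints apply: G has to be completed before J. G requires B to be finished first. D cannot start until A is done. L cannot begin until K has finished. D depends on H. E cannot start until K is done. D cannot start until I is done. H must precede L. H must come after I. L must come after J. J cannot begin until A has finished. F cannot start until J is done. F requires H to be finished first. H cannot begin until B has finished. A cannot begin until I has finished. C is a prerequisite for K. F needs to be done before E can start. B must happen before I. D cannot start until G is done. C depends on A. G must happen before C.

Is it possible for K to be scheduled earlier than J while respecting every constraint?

Yes

No chain of constraints runs from J to K, so J is not required to come first.
So a valid ordering placing K earlier than J exists.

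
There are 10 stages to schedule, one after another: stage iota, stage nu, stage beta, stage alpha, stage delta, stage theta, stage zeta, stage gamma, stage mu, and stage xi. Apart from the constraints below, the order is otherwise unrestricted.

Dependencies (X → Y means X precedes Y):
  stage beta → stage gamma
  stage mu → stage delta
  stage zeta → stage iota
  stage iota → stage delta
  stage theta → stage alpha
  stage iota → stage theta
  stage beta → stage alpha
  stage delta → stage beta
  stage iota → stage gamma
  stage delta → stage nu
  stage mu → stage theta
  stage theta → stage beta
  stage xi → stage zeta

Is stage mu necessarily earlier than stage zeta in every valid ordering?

No

Stage mu and stage zeta are not related by any chain of constraints.
A valid ordering placing stage zeta before stage mu exists, so the answer is no.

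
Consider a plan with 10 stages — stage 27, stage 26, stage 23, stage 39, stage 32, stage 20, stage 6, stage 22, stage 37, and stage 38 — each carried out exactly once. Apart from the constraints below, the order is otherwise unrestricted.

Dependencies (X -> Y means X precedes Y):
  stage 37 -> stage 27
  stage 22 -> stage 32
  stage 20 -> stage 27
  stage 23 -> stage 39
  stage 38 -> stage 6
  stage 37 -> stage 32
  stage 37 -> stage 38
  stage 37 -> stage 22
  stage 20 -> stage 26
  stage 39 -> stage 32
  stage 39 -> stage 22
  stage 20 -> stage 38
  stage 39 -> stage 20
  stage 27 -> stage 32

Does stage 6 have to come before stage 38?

The constraints actually force stage 38 before stage 6 (via stage 38 → stage 6), not the other way around.
So stage 6 does not have to come before stage 38 — it cannot.

No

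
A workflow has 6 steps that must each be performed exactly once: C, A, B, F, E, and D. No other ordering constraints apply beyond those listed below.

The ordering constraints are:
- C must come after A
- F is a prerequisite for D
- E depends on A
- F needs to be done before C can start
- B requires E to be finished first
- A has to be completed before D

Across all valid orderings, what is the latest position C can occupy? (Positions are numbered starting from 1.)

6

C has no required successors, so nothing stops it from going last (position 6).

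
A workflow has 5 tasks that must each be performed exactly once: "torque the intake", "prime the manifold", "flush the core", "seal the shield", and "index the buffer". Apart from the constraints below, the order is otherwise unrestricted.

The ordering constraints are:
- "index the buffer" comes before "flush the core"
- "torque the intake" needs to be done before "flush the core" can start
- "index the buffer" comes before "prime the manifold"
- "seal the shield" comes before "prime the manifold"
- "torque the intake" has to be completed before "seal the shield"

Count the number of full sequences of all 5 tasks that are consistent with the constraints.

8

2 tasks have no prerequisites ("torque the intake", "index the buffer"), so any of them could come first.
Counting all ways to extend the partial order to a total order gives 8.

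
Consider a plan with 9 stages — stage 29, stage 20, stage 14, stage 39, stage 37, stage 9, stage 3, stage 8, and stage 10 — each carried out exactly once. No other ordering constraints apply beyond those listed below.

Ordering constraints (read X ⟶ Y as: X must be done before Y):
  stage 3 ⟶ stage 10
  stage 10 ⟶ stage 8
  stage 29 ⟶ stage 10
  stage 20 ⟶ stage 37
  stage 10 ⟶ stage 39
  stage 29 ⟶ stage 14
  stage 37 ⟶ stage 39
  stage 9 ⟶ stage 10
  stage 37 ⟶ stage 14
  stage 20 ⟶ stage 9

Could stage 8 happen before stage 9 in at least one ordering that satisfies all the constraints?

No

There is a dependency chain stage 9 → stage 10 → stage 8, so stage 8 always comes after stage 9.
Hence stage 8 can never be scheduled before stage 9.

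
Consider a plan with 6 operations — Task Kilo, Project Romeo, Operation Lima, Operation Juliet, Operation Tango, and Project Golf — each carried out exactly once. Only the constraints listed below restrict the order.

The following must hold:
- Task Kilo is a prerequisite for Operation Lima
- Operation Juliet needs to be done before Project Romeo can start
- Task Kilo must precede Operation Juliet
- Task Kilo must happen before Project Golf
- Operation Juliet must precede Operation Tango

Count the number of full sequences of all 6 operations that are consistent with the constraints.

40

Task Kilo is the only operation with nothing required before it, so every ordering starts there.
Counting all ways to extend the partial order to a total order gives 40.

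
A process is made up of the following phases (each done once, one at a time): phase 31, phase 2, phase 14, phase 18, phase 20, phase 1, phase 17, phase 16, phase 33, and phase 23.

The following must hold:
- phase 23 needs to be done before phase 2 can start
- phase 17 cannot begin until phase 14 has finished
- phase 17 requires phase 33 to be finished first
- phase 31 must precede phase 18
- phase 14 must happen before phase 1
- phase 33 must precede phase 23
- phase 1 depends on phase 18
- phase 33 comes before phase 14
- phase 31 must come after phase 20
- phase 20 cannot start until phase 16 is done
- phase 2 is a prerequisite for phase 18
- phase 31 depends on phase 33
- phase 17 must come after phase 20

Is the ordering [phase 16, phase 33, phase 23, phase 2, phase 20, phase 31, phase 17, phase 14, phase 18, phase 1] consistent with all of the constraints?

No

In the proposed order, phase 17 appears before phase 14.
Since phase 14 is required before phase 17, the ordering is invalid.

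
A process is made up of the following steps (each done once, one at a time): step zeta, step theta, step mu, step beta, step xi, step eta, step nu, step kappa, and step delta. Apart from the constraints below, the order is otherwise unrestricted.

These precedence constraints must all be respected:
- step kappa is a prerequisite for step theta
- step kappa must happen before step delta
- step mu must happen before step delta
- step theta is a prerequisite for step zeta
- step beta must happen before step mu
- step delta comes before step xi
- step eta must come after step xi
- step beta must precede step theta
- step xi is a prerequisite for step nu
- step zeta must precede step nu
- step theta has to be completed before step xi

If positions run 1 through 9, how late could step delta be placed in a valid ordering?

The steps that are forced after step delta, directly or by a chain of constraints, are step xi, step eta, step nu. That's 3 steps.
With 3 mandatory successors out of 9 steps total, the latest slot for step delta is 9−3 = 6, and it's reachable by doing all non-successors before step delta.

6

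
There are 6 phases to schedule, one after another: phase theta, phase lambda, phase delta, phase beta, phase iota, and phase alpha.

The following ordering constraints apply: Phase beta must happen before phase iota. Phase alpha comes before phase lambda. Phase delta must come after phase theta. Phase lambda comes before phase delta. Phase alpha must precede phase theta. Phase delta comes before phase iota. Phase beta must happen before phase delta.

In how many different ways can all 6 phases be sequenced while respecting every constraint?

The phases with no prerequisites are phase beta, phase alpha; any of them can be placed first.
Enumerating by repeatedly choosing an available phase (one whose prerequisites are all placed) gives 8 distinct complete orderings.

8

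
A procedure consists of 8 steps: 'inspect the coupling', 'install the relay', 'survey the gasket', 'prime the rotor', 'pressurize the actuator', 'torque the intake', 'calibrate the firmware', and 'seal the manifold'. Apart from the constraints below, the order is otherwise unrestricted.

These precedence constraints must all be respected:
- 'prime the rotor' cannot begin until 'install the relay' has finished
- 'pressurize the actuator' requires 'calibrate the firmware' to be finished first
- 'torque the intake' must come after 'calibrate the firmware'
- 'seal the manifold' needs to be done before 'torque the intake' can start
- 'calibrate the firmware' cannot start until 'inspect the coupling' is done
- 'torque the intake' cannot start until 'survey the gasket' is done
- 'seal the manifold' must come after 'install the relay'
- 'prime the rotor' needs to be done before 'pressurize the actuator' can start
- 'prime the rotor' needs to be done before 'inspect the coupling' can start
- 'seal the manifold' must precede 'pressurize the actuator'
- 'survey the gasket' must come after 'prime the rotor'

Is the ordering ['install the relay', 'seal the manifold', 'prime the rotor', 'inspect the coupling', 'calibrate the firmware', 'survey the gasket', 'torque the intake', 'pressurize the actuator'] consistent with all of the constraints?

Yes

Every stated constraint is respected: 'seal the manifold' sits at position 2, ahead of 'pressurize the actuator' at position 8, and each of the other listed pairs likewise has the predecessor earlier in the sequence.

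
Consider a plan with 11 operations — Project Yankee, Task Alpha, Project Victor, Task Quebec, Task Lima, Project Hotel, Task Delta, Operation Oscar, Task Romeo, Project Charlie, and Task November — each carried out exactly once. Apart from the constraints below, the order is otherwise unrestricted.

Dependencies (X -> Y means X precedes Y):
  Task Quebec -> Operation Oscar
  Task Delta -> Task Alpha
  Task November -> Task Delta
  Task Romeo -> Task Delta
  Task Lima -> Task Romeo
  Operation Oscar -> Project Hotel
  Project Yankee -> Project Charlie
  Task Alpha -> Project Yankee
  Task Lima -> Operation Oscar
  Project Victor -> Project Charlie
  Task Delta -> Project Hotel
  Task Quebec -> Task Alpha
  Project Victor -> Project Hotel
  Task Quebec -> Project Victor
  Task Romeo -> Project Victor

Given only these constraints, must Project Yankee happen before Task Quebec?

The constraints actually force Task Quebec before Project Yankee (via Task Quebec → Task Alpha → Project Yankee), not the other way around.
So Project Yankee never precedes Task Quebec.

No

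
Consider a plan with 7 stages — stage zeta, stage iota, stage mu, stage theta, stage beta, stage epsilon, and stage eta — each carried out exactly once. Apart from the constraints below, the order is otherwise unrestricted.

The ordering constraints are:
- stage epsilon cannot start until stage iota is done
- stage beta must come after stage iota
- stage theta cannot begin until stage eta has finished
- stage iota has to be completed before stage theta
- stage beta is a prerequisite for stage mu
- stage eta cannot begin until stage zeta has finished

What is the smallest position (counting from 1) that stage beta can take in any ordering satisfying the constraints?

Working backwards through the constraints from stage beta, its only required predecessor is stage iota.
So at minimum 1 stage comes before stage beta, putting stage beta no earlier than position 2. That position is achievable by scheduling exactly that predecessor first.

2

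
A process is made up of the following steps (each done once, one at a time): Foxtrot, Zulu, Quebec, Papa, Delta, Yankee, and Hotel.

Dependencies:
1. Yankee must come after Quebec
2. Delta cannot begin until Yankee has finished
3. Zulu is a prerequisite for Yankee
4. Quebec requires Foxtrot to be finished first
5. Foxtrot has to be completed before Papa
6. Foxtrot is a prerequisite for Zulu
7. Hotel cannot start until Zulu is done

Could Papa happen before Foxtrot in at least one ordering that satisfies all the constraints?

There is a dependency chain Foxtrot → Papa, so Papa always comes after Foxtrot.
Hence Papa can never be scheduled before Foxtrot.

No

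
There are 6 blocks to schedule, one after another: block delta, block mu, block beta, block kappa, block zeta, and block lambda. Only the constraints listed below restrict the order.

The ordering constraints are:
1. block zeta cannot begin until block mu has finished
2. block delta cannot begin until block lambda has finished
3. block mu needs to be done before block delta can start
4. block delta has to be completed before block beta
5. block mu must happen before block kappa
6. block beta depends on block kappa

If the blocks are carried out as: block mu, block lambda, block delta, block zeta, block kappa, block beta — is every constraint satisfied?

Every stated constraint is respected: block mu sits at position 1, ahead of block kappa at position 5, and each of the other listed pairs likewise has the predecessor earlier in the sequence.

Yes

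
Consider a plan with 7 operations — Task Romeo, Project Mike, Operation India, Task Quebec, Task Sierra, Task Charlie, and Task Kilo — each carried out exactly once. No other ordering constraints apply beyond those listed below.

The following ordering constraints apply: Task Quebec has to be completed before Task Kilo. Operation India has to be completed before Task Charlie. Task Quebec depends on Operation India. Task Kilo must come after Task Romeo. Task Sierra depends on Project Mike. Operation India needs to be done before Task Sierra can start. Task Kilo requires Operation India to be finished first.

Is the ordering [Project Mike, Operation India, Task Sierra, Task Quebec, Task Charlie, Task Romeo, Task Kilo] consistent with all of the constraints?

Every stated constraint is respected: Operation India sits at position 2, ahead of Task Kilo at position 7, and each of the other listed pairs likewise has the predecessor earlier in the sequence.

Yes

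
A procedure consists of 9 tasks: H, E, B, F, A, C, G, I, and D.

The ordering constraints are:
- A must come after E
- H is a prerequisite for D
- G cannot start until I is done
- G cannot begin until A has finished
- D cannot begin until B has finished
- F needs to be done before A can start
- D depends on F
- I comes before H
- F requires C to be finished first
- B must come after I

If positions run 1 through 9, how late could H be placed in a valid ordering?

8

Following the constraints forward from H, its only required successor is D.
So at least 1 task follows H, putting H no later than position 8. That position is achievable by scheduling everything else first.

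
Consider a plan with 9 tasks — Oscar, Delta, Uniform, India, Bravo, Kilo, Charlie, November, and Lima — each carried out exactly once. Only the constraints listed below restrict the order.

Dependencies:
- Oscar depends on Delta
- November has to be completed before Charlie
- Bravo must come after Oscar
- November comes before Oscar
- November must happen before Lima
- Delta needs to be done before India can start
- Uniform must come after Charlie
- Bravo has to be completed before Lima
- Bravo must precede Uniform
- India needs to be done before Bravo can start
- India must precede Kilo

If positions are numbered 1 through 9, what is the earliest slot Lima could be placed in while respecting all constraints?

Every task that must precede Lima has to come before it. Tracing all chains that end at Lima, those tasks are: Oscar, Delta, India, Bravo, November — 5 in total.
With 5 mandatory predecessors, the earliest Lima can sit is position 5+1 = 6, and placing just those 5 first achieves it.

6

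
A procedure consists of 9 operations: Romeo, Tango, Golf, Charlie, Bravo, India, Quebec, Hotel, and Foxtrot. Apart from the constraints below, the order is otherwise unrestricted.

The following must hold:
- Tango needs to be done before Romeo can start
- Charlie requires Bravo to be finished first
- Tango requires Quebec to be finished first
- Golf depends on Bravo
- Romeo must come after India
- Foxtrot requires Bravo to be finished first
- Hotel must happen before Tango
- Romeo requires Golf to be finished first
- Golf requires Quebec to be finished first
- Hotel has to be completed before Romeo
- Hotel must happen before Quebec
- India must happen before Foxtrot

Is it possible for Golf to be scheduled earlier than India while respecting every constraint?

Yes

The constraints leave Golf and India unordered relative to each other; nothing requires India earlier.
That means at least one valid schedule has Golf before India.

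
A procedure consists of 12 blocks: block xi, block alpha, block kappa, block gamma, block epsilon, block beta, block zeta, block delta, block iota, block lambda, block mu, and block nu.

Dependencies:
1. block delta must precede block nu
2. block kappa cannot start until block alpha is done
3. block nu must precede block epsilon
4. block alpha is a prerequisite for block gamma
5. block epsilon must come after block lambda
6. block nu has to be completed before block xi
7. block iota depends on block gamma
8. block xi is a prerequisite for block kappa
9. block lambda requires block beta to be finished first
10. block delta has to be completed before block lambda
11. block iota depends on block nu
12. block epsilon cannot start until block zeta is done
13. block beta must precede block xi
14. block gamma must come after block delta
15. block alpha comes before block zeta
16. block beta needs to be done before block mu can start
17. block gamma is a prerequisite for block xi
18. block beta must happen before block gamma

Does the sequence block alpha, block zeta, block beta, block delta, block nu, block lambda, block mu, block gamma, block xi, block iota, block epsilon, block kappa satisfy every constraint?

Yes

Every stated constraint is respected: block alpha sits at position 1, ahead of block kappa at position 12, and each of the other listed pairs likewise has the predecessor earlier in the sequence.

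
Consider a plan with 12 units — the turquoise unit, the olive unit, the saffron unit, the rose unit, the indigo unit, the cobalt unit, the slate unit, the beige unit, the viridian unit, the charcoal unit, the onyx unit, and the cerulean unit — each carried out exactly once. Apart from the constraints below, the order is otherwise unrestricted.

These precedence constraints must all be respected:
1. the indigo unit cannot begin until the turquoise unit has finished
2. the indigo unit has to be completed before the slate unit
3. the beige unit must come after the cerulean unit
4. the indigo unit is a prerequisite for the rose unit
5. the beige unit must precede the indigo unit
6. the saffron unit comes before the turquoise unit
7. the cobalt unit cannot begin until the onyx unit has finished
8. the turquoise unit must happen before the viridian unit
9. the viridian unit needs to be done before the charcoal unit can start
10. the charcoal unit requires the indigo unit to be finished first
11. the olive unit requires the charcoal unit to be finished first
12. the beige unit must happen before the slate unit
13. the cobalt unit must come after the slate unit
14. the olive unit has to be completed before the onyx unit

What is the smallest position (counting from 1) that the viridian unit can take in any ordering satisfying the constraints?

3

The units that are forced before the viridian unit, directly or transitively, are the turquoise unit, the saffron unit. That's 2 units.
With 2 mandatory predecessors, the earliest the viridian unit can sit is position 2+1 = 3, and placing just those 2 first achieves it.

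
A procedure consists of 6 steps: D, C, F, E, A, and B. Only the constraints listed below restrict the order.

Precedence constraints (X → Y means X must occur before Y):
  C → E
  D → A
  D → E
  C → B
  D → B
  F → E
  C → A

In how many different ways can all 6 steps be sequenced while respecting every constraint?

3 steps have no prerequisites (D, C, F), so any of them could come first.
Systematically extending each partial ordering one step at a time and counting, there are 48 complete orderings.

48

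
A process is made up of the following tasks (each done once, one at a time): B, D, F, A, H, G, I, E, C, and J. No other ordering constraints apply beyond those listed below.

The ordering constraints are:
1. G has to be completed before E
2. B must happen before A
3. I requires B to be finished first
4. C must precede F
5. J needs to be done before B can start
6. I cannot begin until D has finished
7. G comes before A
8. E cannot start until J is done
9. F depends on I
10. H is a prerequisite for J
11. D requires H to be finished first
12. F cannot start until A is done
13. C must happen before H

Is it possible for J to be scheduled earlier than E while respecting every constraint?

The constraints force J before E, so yes — every valid ordering has J earlier.

Yes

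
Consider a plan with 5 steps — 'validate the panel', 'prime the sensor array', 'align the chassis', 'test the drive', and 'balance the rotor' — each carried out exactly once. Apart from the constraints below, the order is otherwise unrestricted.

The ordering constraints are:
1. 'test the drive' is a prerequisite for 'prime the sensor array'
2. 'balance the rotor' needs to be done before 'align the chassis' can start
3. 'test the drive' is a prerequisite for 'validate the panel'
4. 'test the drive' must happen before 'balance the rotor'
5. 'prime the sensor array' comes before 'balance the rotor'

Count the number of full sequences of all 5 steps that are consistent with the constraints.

'test the drive' is the only step with nothing required before it, so every ordering starts there.
Counting all ways to extend the partial order to a total order gives 4.

4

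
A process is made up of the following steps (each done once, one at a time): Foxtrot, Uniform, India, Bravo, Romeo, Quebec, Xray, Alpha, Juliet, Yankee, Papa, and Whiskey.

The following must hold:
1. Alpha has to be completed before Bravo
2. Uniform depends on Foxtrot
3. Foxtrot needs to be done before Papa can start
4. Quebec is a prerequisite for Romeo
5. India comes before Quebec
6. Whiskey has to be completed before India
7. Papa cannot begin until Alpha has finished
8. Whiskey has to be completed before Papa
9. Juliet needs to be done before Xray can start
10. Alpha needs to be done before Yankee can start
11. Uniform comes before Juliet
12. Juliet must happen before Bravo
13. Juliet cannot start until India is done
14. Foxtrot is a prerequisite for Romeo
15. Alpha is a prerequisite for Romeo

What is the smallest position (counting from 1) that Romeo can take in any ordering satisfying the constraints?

Every step that must precede Romeo has to come before it. Tracing all chains that end at Romeo, those steps are: Foxtrot, India, Quebec, Alpha, Whiskey — 5 in total.
So at minimum 5 steps come before Romeo, putting Romeo no earlier than position 6. That position is achievable by scheduling exactly those predecessors first.

6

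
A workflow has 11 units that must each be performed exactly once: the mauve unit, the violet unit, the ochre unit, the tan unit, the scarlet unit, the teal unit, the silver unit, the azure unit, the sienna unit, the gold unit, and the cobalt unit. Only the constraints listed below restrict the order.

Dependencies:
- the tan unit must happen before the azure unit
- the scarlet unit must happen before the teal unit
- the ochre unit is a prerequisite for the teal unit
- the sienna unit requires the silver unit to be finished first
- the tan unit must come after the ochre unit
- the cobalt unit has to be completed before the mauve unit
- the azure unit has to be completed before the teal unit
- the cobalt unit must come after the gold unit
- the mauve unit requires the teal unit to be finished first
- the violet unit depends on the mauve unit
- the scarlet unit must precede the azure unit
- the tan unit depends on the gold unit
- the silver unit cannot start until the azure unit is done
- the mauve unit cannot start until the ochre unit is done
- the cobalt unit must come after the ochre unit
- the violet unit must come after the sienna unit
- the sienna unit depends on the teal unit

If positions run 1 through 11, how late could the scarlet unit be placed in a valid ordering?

5

Following every chain forward from the scarlet unit, the units that must come later are the mauve unit, the violet unit, the teal unit, the silver unit, the azure unit, the sienna unit — 6 of them.
So at least 6 units follow the scarlet unit, putting the scarlet unit no later than position 5. That position is achievable by scheduling everything else first.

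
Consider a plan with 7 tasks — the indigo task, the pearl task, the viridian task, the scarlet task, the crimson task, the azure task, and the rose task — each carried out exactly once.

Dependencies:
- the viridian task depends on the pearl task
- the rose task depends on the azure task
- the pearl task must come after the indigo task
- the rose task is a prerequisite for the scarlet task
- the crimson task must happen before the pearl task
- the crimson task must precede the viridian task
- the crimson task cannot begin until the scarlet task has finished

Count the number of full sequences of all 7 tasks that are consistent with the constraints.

2 tasks have no prerequisites (the indigo task, the azure task), so any of them could come first.
Systematically extending each partial ordering one task at a time and counting, there are 5 complete orderings.

5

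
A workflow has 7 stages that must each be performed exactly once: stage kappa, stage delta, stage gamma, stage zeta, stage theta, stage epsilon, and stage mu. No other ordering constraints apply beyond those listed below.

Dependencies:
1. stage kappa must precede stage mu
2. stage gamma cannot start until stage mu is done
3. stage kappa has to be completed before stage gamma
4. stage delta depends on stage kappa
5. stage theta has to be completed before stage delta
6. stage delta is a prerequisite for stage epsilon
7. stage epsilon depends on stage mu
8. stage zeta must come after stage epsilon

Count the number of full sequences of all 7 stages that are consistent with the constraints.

The stages with no prerequisites are stage kappa, stage theta; any of them can be placed first.
Systematically extending each partial ordering one stage at a time and counting, there are 19 complete orderings.

19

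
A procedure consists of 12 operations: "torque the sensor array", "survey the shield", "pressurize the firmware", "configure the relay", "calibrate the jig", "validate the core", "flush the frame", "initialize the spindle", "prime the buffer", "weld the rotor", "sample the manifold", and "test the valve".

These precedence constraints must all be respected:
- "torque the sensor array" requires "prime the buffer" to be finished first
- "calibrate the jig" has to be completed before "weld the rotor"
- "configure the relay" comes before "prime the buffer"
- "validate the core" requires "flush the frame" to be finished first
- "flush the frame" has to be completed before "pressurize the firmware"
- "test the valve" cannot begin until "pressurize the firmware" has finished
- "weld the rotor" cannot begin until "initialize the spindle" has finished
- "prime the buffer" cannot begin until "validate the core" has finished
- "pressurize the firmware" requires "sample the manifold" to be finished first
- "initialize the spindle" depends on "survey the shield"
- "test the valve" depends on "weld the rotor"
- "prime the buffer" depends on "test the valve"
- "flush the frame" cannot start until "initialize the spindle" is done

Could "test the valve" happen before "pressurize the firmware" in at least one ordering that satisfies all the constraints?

No

There is a dependency chain "pressurize the firmware" → "test the valve", so "test the valve" always comes after "pressurize the firmware".
Hence "test the valve" can never be scheduled before "pressurize the firmware".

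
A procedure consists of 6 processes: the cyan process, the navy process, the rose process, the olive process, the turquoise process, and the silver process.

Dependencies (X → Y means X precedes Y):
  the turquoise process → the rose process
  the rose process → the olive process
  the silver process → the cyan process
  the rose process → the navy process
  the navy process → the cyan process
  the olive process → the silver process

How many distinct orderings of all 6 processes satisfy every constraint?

3

The turquoise process is the only process with nothing required before it, so every ordering starts there.
Enumerating by repeatedly choosing an available process (one whose prerequisites are all placed) gives 3 distinct complete orderings.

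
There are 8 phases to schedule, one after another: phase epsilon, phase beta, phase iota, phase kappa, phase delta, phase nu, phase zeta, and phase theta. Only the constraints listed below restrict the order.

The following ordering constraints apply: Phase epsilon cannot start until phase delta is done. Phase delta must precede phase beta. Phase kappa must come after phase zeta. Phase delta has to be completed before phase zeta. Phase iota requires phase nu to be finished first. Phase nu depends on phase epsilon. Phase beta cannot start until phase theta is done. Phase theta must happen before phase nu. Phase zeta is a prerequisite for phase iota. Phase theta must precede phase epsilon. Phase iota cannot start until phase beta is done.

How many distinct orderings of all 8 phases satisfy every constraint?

The phases with no prerequisites are phase delta, phase theta; any of them can be placed first.
Enumerating by repeatedly choosing an available phase (one whose prerequisites are all placed) gives 102 distinct complete orderings.

102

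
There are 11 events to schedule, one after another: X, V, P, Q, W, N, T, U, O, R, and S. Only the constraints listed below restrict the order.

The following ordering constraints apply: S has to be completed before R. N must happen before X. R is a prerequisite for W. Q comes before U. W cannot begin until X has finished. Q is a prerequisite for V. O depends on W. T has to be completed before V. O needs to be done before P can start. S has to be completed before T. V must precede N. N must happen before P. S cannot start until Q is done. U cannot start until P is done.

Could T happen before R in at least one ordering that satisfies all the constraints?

The constraints leave T and R unordered relative to each other; nothing requires R earlier.
That means at least one valid schedule has T before R.

Yes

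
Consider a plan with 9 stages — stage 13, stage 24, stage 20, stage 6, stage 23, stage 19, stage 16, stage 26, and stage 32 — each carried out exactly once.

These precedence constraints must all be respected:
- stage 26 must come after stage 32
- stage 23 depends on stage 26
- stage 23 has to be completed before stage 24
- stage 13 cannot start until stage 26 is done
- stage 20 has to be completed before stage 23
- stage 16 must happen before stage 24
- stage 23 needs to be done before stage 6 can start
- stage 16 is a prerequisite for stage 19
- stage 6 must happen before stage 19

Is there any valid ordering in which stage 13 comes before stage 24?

Yes

Nothing in the constraints forces stage 24 before stage 13 — there is no chain from stage 24 to stage 13.
That means at least one valid schedule has stage 13 before stage 24.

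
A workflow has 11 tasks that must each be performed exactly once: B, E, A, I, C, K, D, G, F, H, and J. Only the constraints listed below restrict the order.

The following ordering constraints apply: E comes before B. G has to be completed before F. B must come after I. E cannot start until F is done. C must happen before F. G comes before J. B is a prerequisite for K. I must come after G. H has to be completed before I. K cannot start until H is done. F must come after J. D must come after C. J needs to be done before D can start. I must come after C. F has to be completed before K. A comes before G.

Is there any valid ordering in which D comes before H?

Yes

The constraints leave D and H unordered relative to each other; nothing requires H earlier.
That means at least one valid schedule has D before H.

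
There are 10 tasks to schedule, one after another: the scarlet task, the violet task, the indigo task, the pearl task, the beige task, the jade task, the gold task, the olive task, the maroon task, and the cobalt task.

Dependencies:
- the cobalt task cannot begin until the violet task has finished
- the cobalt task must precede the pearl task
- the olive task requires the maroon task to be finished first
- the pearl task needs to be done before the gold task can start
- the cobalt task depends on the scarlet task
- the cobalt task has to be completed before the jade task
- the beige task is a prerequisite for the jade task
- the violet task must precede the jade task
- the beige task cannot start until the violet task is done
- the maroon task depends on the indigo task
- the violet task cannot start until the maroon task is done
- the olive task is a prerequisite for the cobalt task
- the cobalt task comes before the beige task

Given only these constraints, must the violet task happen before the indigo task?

There is a chain the indigo task → the maroon task → the violet task, which puts the indigo task before the violet task.
So the violet task does not have to come before the indigo task — it cannot.

No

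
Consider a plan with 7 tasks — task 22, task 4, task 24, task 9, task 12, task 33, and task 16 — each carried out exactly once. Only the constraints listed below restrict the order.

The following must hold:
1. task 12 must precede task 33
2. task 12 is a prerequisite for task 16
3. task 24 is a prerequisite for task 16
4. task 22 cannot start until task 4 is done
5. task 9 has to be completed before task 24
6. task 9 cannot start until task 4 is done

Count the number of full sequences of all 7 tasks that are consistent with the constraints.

78

The tasks with no prerequisites are task 4, task 12; any of them can be placed first.
Enumerating by repeatedly choosing an available task (one whose prerequisites are all placed) gives 78 distinct complete orderings.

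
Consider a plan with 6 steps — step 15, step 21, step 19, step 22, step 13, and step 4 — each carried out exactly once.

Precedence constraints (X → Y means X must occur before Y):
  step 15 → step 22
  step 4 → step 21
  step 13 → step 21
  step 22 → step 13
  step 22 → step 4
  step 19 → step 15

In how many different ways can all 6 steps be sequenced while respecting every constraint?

2

Only step 19 has no prerequisites, so it must go first.
Counting all ways to extend the partial order to a total order gives 2.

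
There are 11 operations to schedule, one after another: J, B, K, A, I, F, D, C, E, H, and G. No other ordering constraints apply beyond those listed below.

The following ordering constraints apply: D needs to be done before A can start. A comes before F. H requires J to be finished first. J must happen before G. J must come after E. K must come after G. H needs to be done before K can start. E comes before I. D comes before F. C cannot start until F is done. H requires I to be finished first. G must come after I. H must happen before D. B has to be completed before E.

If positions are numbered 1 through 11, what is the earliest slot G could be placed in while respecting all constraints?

Every operation that must precede G has to come before it. Tracing all chains that end at G, those operations are: J, B, I, E — 4 in total.
With 4 mandatory predecessors, the earliest G can sit is position 4+1 = 5, and placing just those 4 first achieves it.

5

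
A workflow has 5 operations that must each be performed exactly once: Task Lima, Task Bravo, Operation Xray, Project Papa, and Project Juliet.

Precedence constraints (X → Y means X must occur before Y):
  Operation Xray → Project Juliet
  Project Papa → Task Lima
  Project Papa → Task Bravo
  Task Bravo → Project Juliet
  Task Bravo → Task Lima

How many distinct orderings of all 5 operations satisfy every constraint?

7

2 operations have no prerequisites (Operation Xray, Project Papa), so any of them could come first.
Counting all ways to extend the partial order to a total order gives 7.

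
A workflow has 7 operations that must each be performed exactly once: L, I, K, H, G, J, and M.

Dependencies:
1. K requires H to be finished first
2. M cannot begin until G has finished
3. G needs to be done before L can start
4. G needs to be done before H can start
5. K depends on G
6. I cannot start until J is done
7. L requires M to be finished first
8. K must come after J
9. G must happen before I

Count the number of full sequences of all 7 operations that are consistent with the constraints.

105

The operations with no prerequisites are G, J; any of them can be placed first.
Systematically extending each partial ordering one operation at a time and counting, there are 105 complete orderings.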